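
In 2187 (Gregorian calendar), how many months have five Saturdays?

4

A month of length L has five Saturdays iff its first Saturday is on day ≤ L−28 (so day 1–3 in a 31-day month, 1–2 in a 30-day month, day 1 in a leap February).
Checking each month of 2187: Jan starts Mon (31d); Feb starts Thu (28d); Mar starts Thu (31d) ✓; Apr starts Sun (30d); May starts Tue (31d); Jun starts Fri (30d) ✓; Jul starts Sun (31d); Aug starts Wed (31d); Sep starts Sat (30d) ✓; Oct starts Mon (31d); Nov starts Thu (30d); Dec starts Sat (31d) ✓.
Five-Saturday months: March, June, September, December → 4.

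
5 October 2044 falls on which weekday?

January 1, 2044 is a Friday.
October 5 is day 279 of the year, i.e. 278 days after Jan 1.
278 mod 7 = 5, so advance 5 weekdays from Friday: Wednesday.

Wednesday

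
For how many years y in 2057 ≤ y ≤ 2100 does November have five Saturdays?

13

November has 30 days; it has five Saturdays when Saturday falls among the first (month-length − 28) days — i.e. when November 1 is one of Saturday/Friday.
November 1 by year: 2057:Thu 2058:Fri✓ 2059:Sat✓ 2060:Mon 2061:Tue 2062:Wed 2063:Thu 2064:Sat✓ 2065:Sun 2066:Mon 2067:Tue 2068:Thu 2069:Fri✓ 2070:Sat✓ 2071:Sun …(14 more)… 2086:Fri✓ 2087:Sat✓ 2088:Mon 2089:Tue 2090:Wed 2091:Thu 2092:Sat✓ 2093:Sun 2094:Mon 2095:Tue 2096:Thu 2097:Fri✓ 2098:Sat✓ 2099:Sun 2100:Mon
Years with five Saturdays: 2058, 2059, 2064, 2069, 2070, 2075, 2080, 2081, 2086, 2087, 2092, 2097, 2098 → 13.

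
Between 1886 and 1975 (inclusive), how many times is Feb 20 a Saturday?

14

Track Feb 20's weekday year by year (advancing +1, or +2 across a Feb 29):
  1886: Sat ✓  1887: Sun (+1)  1888: Mon (+1)  1889: Wed (+2)  1890: Thu (+1)
  1891: Fri (+1)  1892: Sat (+1) ✓  1893: Mon (+2)  1894: Tue (+1)  1895: Wed (+1)
  1896: Thu (+1)  1897: Sat (+2) ✓  1898: Sun (+1)  1899: Mon (+1)  … (62 more years) …
  1962: Tue (+1)  1963: Wed (+1)  1964: Thu (+1)  1965: Sat (+2) ✓  1966: Sun (+1)
  1967: Mon (+1)  1968: Tue (+1)  1969: Thu (+2)  1970: Fri (+1)  1971: Sat (+1) ✓
  1972: Sun (+1)  1973: Tue (+2)  1974: Wed (+1)  1975: Thu (+1)
Saturday years: 1886, 1892, 1897, 1904, 1909, 1915, 1926, 1932, 1937, 1943, 1954, 1960, 1965, 1971 — 14 in total.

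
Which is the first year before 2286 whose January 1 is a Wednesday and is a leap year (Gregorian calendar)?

2268

Jan 1 advances by 2 weekdays after a leap year and by 1 after a common year.
2286: Jan 1 is Friday.
2285: Thursday
2284: Tuesday (leap)
2283: Monday
2282: Sunday
2281: Saturday
2280: Thursday (leap)
2279: Wednesday
2278: Tuesday
2277: Monday
2276: Saturday (leap)
2275: Friday
2274: Thursday
2273: Wednesday
2272: Monday (leap)
2271: Sunday
2270: Saturday
2269: Friday
2268: Wednesday (leap)
2268 begins on a Wednesday and is a leap year.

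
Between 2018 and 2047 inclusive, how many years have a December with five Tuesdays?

December has 31 days; it has five Tuesdays when Tuesday falls among the first (month-length − 28) days — i.e. when December 1 is one of Tuesday/Monday/Sunday.
December 1 by year: 2018:Sat 2019:Sun✓ 2020:Tue✓ 2021:Wed 2022:Thu 2023:Fri 2024:Sun✓ 2025:Mon✓ 2026:Tue✓ 2027:Wed 2028:Fri 2029:Sat 2030:Sun✓ 2031:Mon✓ 2032:Wed 2033:Thu 2034:Fri 2035:Sat 2036:Mon✓ 2037:Tue✓ 2038:Wed 2039:Thu 2040:Sat 2041:Sun✓ 2042:Mon✓ 2043:Tue✓ 2044:Thu 2045:Fri 2046:Sat 2047:Sun✓
Years with five Tuesdays: 2019, 2020, 2024, 2025, 2026, 2030, 2031, 2036, 2037, 2041, 2042, 2043, 2047 → 13.

13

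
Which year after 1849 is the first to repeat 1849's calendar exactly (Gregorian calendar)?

Two years share a calendar iff Jan 1 falls on the same weekday and both are leap or both are common. 1849: Jan 1 is Monday, common year.
1850: Jan 1 Tuesday, common
1851: Jan 1 Wednesday, common
1852: Jan 1 Thursday, leap
1853: Jan 1 Saturday, common
1854: Jan 1 Sunday, common
1855: Jan 1 Monday, common
1855 matches on both conditions.

1855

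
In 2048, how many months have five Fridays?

4

A month of length L has five Fridays iff its first Friday is on day ≤ L−28 (so day 1–3 in a 31-day month, 1–2 in a 30-day month, day 1 in a leap February).
Checking each month of 2048: Jan starts Wed (31d) ✓; Feb starts Sat (29d); Mar starts Sun (31d); Apr starts Wed (30d); May starts Fri (31d) ✓; Jun starts Mon (30d); Jul starts Wed (31d) ✓; Aug starts Sat (31d); Sep starts Tue (30d); Oct starts Thu (31d) ✓; Nov starts Sun (30d); Dec starts Tue (31d).
Five-Friday months: January, May, July, October → 4.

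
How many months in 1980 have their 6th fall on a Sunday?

3

Check the 6th of each month of 1980: Jan 6: Sun, Feb 6: Wed, Mar 6: Thu, Apr 6: Sun, May 6: Tue, Jun 6: Fri, Jul 6: Sun, Aug 6: Wed, Sep 6: Sat, Oct 6: Mon, Nov 6: Thu, Dec 6: Sat.
Sunday occurs in January, April, July — 3 months.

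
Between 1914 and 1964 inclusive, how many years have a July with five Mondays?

July has 31 days; it has five Mondays when Monday falls among the first (month-length − 28) days — i.e. when July 1 is one of Monday/Sunday/Saturday.
July 1 by year: 1914:Wed 1915:Thu 1916:Sat✓ 1917:Sun✓ 1918:Mon✓ 1919:Tue 1920:Thu 1921:Fri 1922:Sat✓ 1923:Sun✓ 1924:Tue 1925:Wed 1926:Thu 1927:Fri 1928:Sun✓ …(21 more)… 1950:Sat✓ 1951:Sun✓ 1952:Tue 1953:Wed 1954:Thu 1955:Fri 1956:Sun✓ 1957:Mon✓ 1958:Tue 1959:Wed 1960:Fri 1961:Sat✓ 1962:Sun✓ 1963:Mon✓ 1964:Wed
Years with five Mondays: 1916, 1917, 1918, 1922, 1923, 1928, 1929, 1933, 1934, 1935, 1939, 1940, 1944, 1945, 1946, 1950, 1951, 1956, 1957, 1961, 1962, 1963 → 22.

22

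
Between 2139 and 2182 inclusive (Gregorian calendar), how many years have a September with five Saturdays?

September has 30 days; it has five Saturdays when Saturday falls among the first (month-length − 28) days — i.e. when September 1 is one of Saturday/Friday.
September 1 by year: 2139:Tue 2140:Thu 2141:Fri✓ 2142:Sat✓ 2143:Sun 2144:Tue 2145:Wed 2146:Thu 2147:Fri✓ 2148:Sun 2149:Mon 2150:Tue 2151:Wed 2152:Fri✓ 2153:Sat✓ …(14 more)… 2168:Thu 2169:Fri✓ 2170:Sat✓ 2171:Sun 2172:Tue 2173:Wed 2174:Thu 2175:Fri✓ 2176:Sun 2177:Mon 2178:Tue 2179:Wed 2180:Fri✓ 2181:Sat✓ 2182:Sun
Years with five Saturdays: 2141, 2142, 2147, 2152, 2153, 2158, 2159, 2164, 2169, 2170, 2175, 2180, 2181 → 13.

13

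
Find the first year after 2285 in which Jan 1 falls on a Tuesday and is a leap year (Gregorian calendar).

2324

Jan 1 advances by 2 weekdays after a leap year and by 1 after a common year.
2285: Jan 1 is Thursday.
2286: Friday
2287: Saturday
2288: Sunday (leap)
2289: Tuesday
2290: Wednesday
2291: Thursday
2292: Friday (leap)
2293: Sunday
2294: Monday
2295: Tuesday
2296: Wednesday (leap)
2297: Friday
2298: Saturday
2299: Sunday
2300: Monday
2301: Tuesday
2302: Wednesday
2303: Thursday
2304: Friday (leap)
2305: Sunday
2306: Monday
2307: Tuesday
2308: Wednesday (leap)
2309: Friday
2310: Saturday
2311: Sunday
2312: Monday (leap)
2313: Wednesday
2314: Thursday
2315: Friday
2316: Saturday (leap)
2317: Monday
2318: Tuesday
2319: Wednesday
2320: Thursday (leap)
2321: Saturday
2322: Sunday
2323: Monday
2324: Tuesday (leap)
2324 begins on a Tuesday and is a leap year.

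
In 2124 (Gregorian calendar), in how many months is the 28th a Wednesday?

Check the 28th of each month of 2124: Jan 28: Fri, Feb 28: Mon, Mar 28: Tue, Apr 28: Fri, May 28: Sun, Jun 28: Wed, Jul 28: Fri, Aug 28: Mon, Sep 28: Thu, Oct 28: Sat, Nov 28: Tue, Dec 28: Thu.
Wednesday occurs in June — 1 month.

1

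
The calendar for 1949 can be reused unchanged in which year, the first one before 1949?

Two years share a calendar iff Jan 1 falls on the same weekday and both are leap or both are common. 1949: Jan 1 is Saturday, common year.
1948: Jan 1 Thursday, leap
1947: Jan 1 Wednesday, common
1946: Jan 1 Tuesday, common
1945: Jan 1 Monday, common
1944: Jan 1 Saturday, leap
1943: Jan 1 Friday, common
1942: Jan 1 Thursday, common
1941: Jan 1 Wednesday, common
1940: Jan 1 Monday, leap
1939: Jan 1 Sunday, common
1938: Jan 1 Saturday, common
1938 matches on both conditions.

1938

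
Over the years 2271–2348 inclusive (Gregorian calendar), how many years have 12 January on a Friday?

12

Track 12 January's weekday year by year (advancing +1, or +2 across a Feb 29):
  2271: Thu  2272: Fri (+1) ✓  2273: Sun (+2)  2274: Mon (+1)  2275: Tue (+1)
  2276: Wed (+1)  2277: Fri (+2) ✓  2278: Sat (+1)  2279: Sun (+1)  2280: Mon (+1)
  2281: Wed (+2)  2282: Thu (+1)  2283: Fri (+1) ✓  2284: Sat (+1)  … (50 more years) …
  2335: Sat (+1)  2336: Sun (+1)  2337: Tue (+2)  2338: Wed (+1)  2339: Thu (+1)
  2340: Fri (+1) ✓  2341: Sun (+2)  2342: Mon (+1)  2343: Tue (+1)  2344: Wed (+1)
  2345: Fri (+2) ✓  2346: Sat (+1)  2347: Sun (+1)  2348: Mon (+1)
Friday years: 2272, 2277, 2283, 2294, 2300, 2306, 2312, 2317, 2323, 2334, 2340, 2345 — 12 in total.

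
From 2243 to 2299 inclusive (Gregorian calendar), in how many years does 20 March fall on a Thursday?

Track 20 March's weekday year by year (advancing +1, or +2 across a Feb 29):
  2243: Mon  2244: Wed (+2)  2245: Thu (+1) ✓  2246: Fri (+1)  2247: Sat (+1)
  2248: Mon (+2)  2249: Tue (+1)  2250: Wed (+1)  2251: Thu (+1) ✓  2252: Sat (+2)
  2253: Sun (+1)  2254: Mon (+1)  2255: Tue (+1)  2256: Thu (+2) ✓  … (29 more years) …
  2286: Sat (+1)  2287: Sun (+1)  2288: Tue (+2)  2289: Wed (+1)  2290: Thu (+1) ✓
  2291: Fri (+1)  2292: Sun (+2)  2293: Mon (+1)  2294: Tue (+1)  2295: Wed (+1)
  2296: Fri (+2)  2297: Sat (+1)  2298: Sun (+1)  2299: Mon (+1)
Thursday years: 2245, 2251, 2256, 2262, 2273, 2279, 2284, 2290 — 8 in total.

8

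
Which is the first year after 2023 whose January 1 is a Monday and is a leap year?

Jan 1 advances by 2 weekdays after a leap year and by 1 after a common year.
2023: Jan 1 is Sunday.
2024: Monday (leap)
2024 begins on a Monday and is a leap year.

2024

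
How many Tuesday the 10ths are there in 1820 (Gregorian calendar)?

Check the 10th of each month of 1820: Jan 10: Mon, Feb 10: Thu, Mar 10: Fri, Apr 10: Mon, May 10: Wed, Jun 10: Sat, Jul 10: Mon, Aug 10: Thu, Sep 10: Sun, Oct 10: Tue, Nov 10: Fri, Dec 10: Sun.
Tuesday occurs in October — 1 month.

1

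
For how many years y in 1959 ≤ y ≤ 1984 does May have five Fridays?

10

May has 31 days; it has five Fridays when Friday falls among the first (month-length − 28) days — i.e. when May 1 is one of Friday/Thursday/Wednesday.
May 1 by year: 1959:Fri✓ 1960:Sun 1961:Mon 1962:Tue 1963:Wed✓ 1964:Fri✓ 1965:Sat 1966:Sun 1967:Mon 1968:Wed✓ 1969:Thu✓ 1970:Fri✓ 1971:Sat 1972:Mon 1973:Tue 1974:Wed✓ 1975:Thu✓ 1976:Sat 1977:Sun 1978:Mon 1979:Tue 1980:Thu✓ 1981:Fri✓ 1982:Sat 1983:Sun 1984:Tue
Years with five Fridays: 1959, 1963, 1964, 1968, 1969, 1970, 1974, 1975, 1980, 1981 → 10.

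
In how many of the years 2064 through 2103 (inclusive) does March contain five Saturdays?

March has 31 days; it has five Saturdays when Saturday falls among the first (month-length − 28) days — i.e. when March 1 is one of Saturday/Friday/Thursday.
March 1 by year: 2064:Sat✓ 2065:Sun 2066:Mon 2067:Tue 2068:Thu✓ 2069:Fri✓ 2070:Sat✓ 2071:Sun 2072:Tue 2073:Wed 2074:Thu✓ 2075:Fri✓ 2076:Sun 2077:Mon 2078:Tue …(10 more)… 2089:Tue 2090:Wed 2091:Thu✓ 2092:Sat✓ 2093:Sun 2094:Mon 2095:Tue 2096:Thu✓ 2097:Fri✓ 2098:Sat✓ 2099:Sun 2100:Mon 2101:Tue 2102:Wed 2103:Thu✓
Years with five Saturdays: 2064, 2068, 2069, 2070, 2074, 2075, 2080, 2081, 2085, 2086, 2087, 2091, 2092, 2096, 2097, 2098, 2103 → 17.

17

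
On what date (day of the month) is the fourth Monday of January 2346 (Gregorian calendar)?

28

January 1, 2346 is a Tuesday, so the first Monday is the 7th.
The fourth Monday is 7 + 21 = 28.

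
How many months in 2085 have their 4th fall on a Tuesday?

2

Check the 4th of each month of 2085: Jan 4: Thu, Feb 4: Sun, Mar 4: Sun, Apr 4: Wed, May 4: Fri, Jun 4: Mon, Jul 4: Wed, Aug 4: Sat, Sep 4: Tue, Oct 4: Thu, Nov 4: Sun, Dec 4: Tue.
Tuesday occurs in September, December — 2 months.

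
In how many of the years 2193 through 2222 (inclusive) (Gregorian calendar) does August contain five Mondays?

August has 31 days; it has five Mondays when Monday falls among the first (month-length − 28) days — i.e. when August 1 is one of Monday/Sunday/Saturday.
August 1 by year: 2193:Thu 2194:Fri 2195:Sat✓ 2196:Mon✓ 2197:Tue 2198:Wed 2199:Thu 2200:Fri 2201:Sat✓ 2202:Sun✓ 2203:Mon✓ 2204:Wed 2205:Thu 2206:Fri 2207:Sat✓ 2208:Mon✓ 2209:Tue 2210:Wed 2211:Thu 2212:Sat✓ 2213:Sun✓ 2214:Mon✓ 2215:Tue 2216:Thu 2217:Fri 2218:Sat✓ 2219:Sun✓ 2220:Tue 2221:Wed 2222:Thu
Years with five Mondays: 2195, 2196, 2201, 2202, 2203, 2207, 2208, 2212, 2213, 2214, 2218, 2219 → 12.

12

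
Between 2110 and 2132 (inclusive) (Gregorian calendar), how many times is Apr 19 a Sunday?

3

Track Apr 19's weekday year by year (advancing +1, or +2 across a Feb 29):
  2110: Sat  2111: Sun (+1) ✓  2112: Tue (+2)  2113: Wed (+1)  2114: Thu (+1)
  2115: Fri (+1)  2116: Sun (+2) ✓  2117: Mon (+1)  2118: Tue (+1)  2119: Wed (+1)
  2120: Fri (+2)  2121: Sat (+1)  2122: Sun (+1) ✓  2123: Mon (+1)  2124: Wed (+2)
  2125: Thu (+1)  2126: Fri (+1)  2127: Sat (+1)  2128: Mon (+2)  2129: Tue (+1)
  2130: Wed (+1)  2131: Thu (+1)  2132: Sat (+2)
Sunday years: 2111, 2116, 2122 — 3 in total.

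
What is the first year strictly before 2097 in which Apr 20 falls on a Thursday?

From one year to the next, a fixed date's weekday advances by 1, or by 2 when a Feb 29 lies between the two dates.
2097: April 20 is Saturday.
2096: Friday (−1)
2095: Wednesday (−2)
2094: Tuesday (−1)
2093: Monday (−1)
2092: Sunday (−1)
2091: Friday (−2)
2090: Thursday (−1)
Apr 20 falls on a Thursday in 2090.

2090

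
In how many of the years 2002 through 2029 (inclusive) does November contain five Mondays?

November has 30 days; it has five Mondays when Monday falls among the first (month-length − 28) days — i.e. when November 1 is one of Monday/Sunday.
November 1 by year: 2002:Fri 2003:Sat 2004:Mon✓ 2005:Tue 2006:Wed 2007:Thu 2008:Sat 2009:Sun✓ 2010:Mon✓ 2011:Tue 2012:Thu 2013:Fri 2014:Sat 2015:Sun✓ 2016:Tue 2017:Wed 2018:Thu 2019:Fri 2020:Sun✓ 2021:Mon✓ 2022:Tue 2023:Wed 2024:Fri 2025:Sat 2026:Sun✓ 2027:Mon✓ 2028:Wed 2029:Thu
Years with five Mondays: 2004, 2009, 2010, 2015, 2020, 2021, 2026, 2027 → 8.

8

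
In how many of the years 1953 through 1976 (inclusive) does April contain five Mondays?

April has 30 days; it has five Mondays when Monday falls among the first (month-length − 28) days — i.e. when April 1 is one of Monday/Sunday.
April 1 by year: 1953:Wed 1954:Thu 1955:Fri 1956:Sun✓ 1957:Mon✓ 1958:Tue 1959:Wed 1960:Fri 1961:Sat 1962:Sun✓ 1963:Mon✓ 1964:Wed 1965:Thu 1966:Fri 1967:Sat 1968:Mon✓ 1969:Tue 1970:Wed 1971:Thu 1972:Sat 1973:Sun✓ 1974:Mon✓ 1975:Tue 1976:Thu
Years with five Mondays: 1956, 1957, 1962, 1963, 1968, 1973, 1974 → 7.

7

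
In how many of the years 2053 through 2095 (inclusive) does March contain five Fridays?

17

March has 31 days; it has five Fridays when Friday falls among the first (month-length − 28) days — i.e. when March 1 is one of Friday/Thursday/Wednesday.
March 1 by year: 2053:Sat 2054:Sun 2055:Mon 2056:Wed✓ 2057:Thu✓ 2058:Fri✓ 2059:Sat 2060:Mon 2061:Tue 2062:Wed✓ 2063:Thu✓ 2064:Sat 2065:Sun 2066:Mon 2067:Tue …(13 more)… 2081:Sat 2082:Sun 2083:Mon 2084:Wed✓ 2085:Thu✓ 2086:Fri✓ 2087:Sat 2088:Mon 2089:Tue 2090:Wed✓ 2091:Thu✓ 2092:Sat 2093:Sun 2094:Mon 2095:Tue
Years with five Fridays: 2056, 2057, 2058, 2062, 2063, 2068, 2069, 2073, 2074, 2075, 2079, 2080, 2084, 2085, 2086, 2090, 2091 → 17.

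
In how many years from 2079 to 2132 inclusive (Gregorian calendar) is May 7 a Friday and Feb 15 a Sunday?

2

Check each year's weekday for May 7 and Feb 15:
  2079: Sun/Wed  2080: Tue/Thu  2081: Wed/Sat  2082: Thu/Sun  2083: Fri/Mon  2084: Sun/Tue  2085: Mon/Thu  2086: Tue/Fri  2087: Wed/Sat  2088: Fri/Sun ✓  2089: Sat/Tue  2090: Sun/Wed  2091: Mon/Thu  2092: Wed/Fri  …(26 more)…  2119: Sun/Wed  2120: Tue/Thu  2121: Wed/Sat  2122: Thu/Sun  2123: Fri/Mon  2124: Sun/Tue  2125: Mon/Thu  2126: Tue/Fri  2127: Wed/Sat  2128: Fri/Sun ✓  2129: Sat/Tue  2130: Sun/Wed  2131: Mon/Thu  2132: Wed/Fri
Both conditions hold in: 2088, 2128 — 2.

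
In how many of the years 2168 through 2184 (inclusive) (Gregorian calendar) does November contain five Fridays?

November has 30 days; it has five Fridays when Friday falls among the first (month-length − 28) days — i.e. when November 1 is one of Friday/Thursday.
November 1 by year: 2168:Tue 2169:Wed 2170:Thu✓ 2171:Fri✓ 2172:Sun 2173:Mon 2174:Tue 2175:Wed 2176:Fri✓ 2177:Sat 2178:Sun 2179:Mon 2180:Wed 2181:Thu✓ 2182:Fri✓ 2183:Sat 2184:Mon
Years with five Fridays: 2170, 2171, 2176, 2181, 2182 → 5.

5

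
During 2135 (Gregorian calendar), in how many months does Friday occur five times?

4

A month of length L has five Fridays iff its first Friday is on day ≤ L−28 (so day 1–3 in a 31-day month, 1–2 in a 30-day month, day 1 in a leap February).
Checking each month of 2135: Jan starts Sat (31d); Feb starts Tue (28d); Mar starts Tue (31d); Apr starts Fri (30d) ✓; May starts Sun (31d); Jun starts Wed (30d); Jul starts Fri (31d) ✓; Aug starts Mon (31d); Sep starts Thu (30d) ✓; Oct starts Sat (31d); Nov starts Tue (30d); Dec starts Thu (31d) ✓.
Five-Friday months: April, July, September, December → 4.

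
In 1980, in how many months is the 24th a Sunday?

Check the 24th of each month of 1980: Jan 24: Thu, Feb 24: Sun, Mar 24: Mon, Apr 24: Thu, May 24: Sat, Jun 24: Tue, Jul 24: Thu, Aug 24: Sun, Sep 24: Wed, Oct 24: Fri, Nov 24: Mon, Dec 24: Wed.
Sunday occurs in February, August — 2 months.

2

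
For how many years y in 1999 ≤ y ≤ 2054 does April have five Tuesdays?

April has 30 days; it has five Tuesdays when Tuesday falls among the first (month-length − 28) days — i.e. when April 1 is one of Tuesday/Monday.
April 1 by year: 1999:Thu 2000:Sat 2001:Sun 2002:Mon✓ 2003:Tue✓ 2004:Thu 2005:Fri 2006:Sat 2007:Sun 2008:Tue✓ 2009:Wed 2010:Thu 2011:Fri 2012:Sun 2013:Mon✓ …(26 more)… 2040:Sun 2041:Mon✓ 2042:Tue✓ 2043:Wed 2044:Fri 2045:Sat 2046:Sun 2047:Mon✓ 2048:Wed 2049:Thu 2050:Fri 2051:Sat 2052:Mon✓ 2053:Tue✓ 2054:Wed
Years with five Tuesdays: 2002, 2003, 2008, 2013, 2014, 2019, 2024, 2025, 2030, 2031, 2036, 2041, 2042, 2047, 2052, 2053 → 16.

16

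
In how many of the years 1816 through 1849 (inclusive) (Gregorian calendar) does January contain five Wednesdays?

January has 31 days; it has five Wednesdays when Wednesday falls among the first (month-length − 28) days — i.e. when January 1 is one of Wednesday/Tuesday/Monday.
January 1 by year: 1816:Mon✓ 1817:Wed✓ 1818:Thu 1819:Fri 1820:Sat 1821:Mon✓ 1822:Tue✓ 1823:Wed✓ 1824:Thu 1825:Sat 1826:Sun 1827:Mon✓ 1828:Tue✓ 1829:Thu 1830:Fri …(4 more)… 1835:Thu 1836:Fri 1837:Sun 1838:Mon✓ 1839:Tue✓ 1840:Wed✓ 1841:Fri 1842:Sat 1843:Sun 1844:Mon✓ 1845:Wed✓ 1846:Thu 1847:Fri 1848:Sat 1849:Mon✓
Years with five Wednesdays: 1816, 1817, 1821, 1822, 1823, 1827, 1828, 1833, 1834, 1838, 1839, 1840, 1844, 1845, 1849 → 15.

15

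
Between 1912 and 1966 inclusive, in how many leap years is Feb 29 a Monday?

Leap years in 1912–1966: 14 of them.
Feb 29 weekday advances by 5 (mod 7) from one leap year to the next four years later (or differs when a century non-leap intervenes).
Leap-day weekdays: 1912:Thu 1916:Tue 1920:Sun 1924:Fri 1928:Wed 1932:Mon✓ 1936:Sat 1940:Thu 1944:Tue 1948:Sun 1952:Fri 1956:Wed 1960:Mon✓ 1964:Sat
Monday: 1932, 1960 → 2.

2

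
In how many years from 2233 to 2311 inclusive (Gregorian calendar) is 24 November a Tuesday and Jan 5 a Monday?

8

Check each year's weekday for 24 November and Jan 5:
  2233: Sun/Sat  2234: Mon/Sun  2235: Tue/Mon ✓  2236: Thu/Tue  2237: Fri/Thu  2238: Sat/Fri  2239: Sun/Sat  2240: Tue/Sun  2241: Wed/Tue  2242: Thu/Wed  2243: Fri/Thu  2244: Sun/Fri  2245: Mon/Sun  2246: Tue/Mon ✓  …(51 more)…  2298: Thu/Wed  2299: Fri/Thu  2300: Sat/Fri  2301: Sun/Sat  2302: Mon/Sun  2303: Tue/Mon ✓  2304: Thu/Tue  2305: Fri/Thu  2306: Sat/Fri  2307: Sun/Sat  2308: Tue/Sun  2309: Wed/Tue  2310: Thu/Wed  2311: Fri/Thu
Both conditions hold in: 2235, 2246, 2257, 2263, 2274, 2285, 2291, 2303 — 8.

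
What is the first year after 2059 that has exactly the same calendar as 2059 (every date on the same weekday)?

Two years share a calendar iff Jan 1 falls on the same weekday and both are leap or both are common. 2059: Jan 1 is Wednesday, common year.
2060: Jan 1 Thursday, leap
2061: Jan 1 Saturday, common
2062: Jan 1 Sunday, common
2063: Jan 1 Monday, common
2064: Jan 1 Tuesday, leap
2065: Jan 1 Thursday, common
2066: Jan 1 Friday, common
2067: Jan 1 Saturday, common
2068: Jan 1 Sunday, leap
2069: Jan 1 Tuesday, common
2070: Jan 1 Wednesday, common
2070 matches on both conditions.

2070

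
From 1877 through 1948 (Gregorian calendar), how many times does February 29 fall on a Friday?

2

Leap years in 1877–1948: 17 of them.
Feb 29 weekday advances by 5 (mod 7) from one leap year to the next four years later (or differs when a century non-leap intervenes).
Leap-day weekdays: 1880:Sun 1884:Fri✓ 1888:Wed 1892:Mon 1896:Sat 1904:Mon 1908:Sat 1912:Thu 1916:Tue 1920:Sun 1924:Fri✓ 1928:Wed 1932:Mon 1936:Sat 1940:Thu 1944:Tue 1948:Sun
Friday: 1884, 1924 → 2.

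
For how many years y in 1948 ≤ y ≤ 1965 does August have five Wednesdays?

August has 31 days; it has five Wednesdays when Wednesday falls among the first (month-length − 28) days — i.e. when August 1 is one of Wednesday/Tuesday/Monday.
August 1 by year: 1948:Sun 1949:Mon✓ 1950:Tue✓ 1951:Wed✓ 1952:Fri 1953:Sat 1954:Sun 1955:Mon✓ 1956:Wed✓ 1957:Thu 1958:Fri 1959:Sat 1960:Mon✓ 1961:Tue✓ 1962:Wed✓ 1963:Thu 1964:Sat 1965:Sun
Years with five Wednesdays: 1949, 1950, 1951, 1955, 1956, 1960, 1961, 1962 → 8.

8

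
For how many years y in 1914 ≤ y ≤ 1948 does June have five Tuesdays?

11

June has 30 days; it has five Tuesdays when Tuesday falls among the first (month-length − 28) days — i.e. when June 1 is one of Tuesday/Monday.
June 1 by year: 1914:Mon✓ 1915:Tue✓ 1916:Thu 1917:Fri 1918:Sat 1919:Sun 1920:Tue✓ 1921:Wed 1922:Thu 1923:Fri 1924:Sun 1925:Mon✓ 1926:Tue✓ 1927:Wed 1928:Fri …(5 more)… 1934:Fri 1935:Sat 1936:Mon✓ 1937:Tue✓ 1938:Wed 1939:Thu 1940:Sat 1941:Sun 1942:Mon✓ 1943:Tue✓ 1944:Thu 1945:Fri 1946:Sat 1947:Sun 1948:Tue✓
Years with five Tuesdays: 1914, 1915, 1920, 1925, 1926, 1931, 1936, 1937, 1942, 1943, 1948 → 11.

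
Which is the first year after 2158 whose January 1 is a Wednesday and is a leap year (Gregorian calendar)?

Jan 1 advances by 2 weekdays after a leap year and by 1 after a common year.
2158: Jan 1 is Sunday.
2159: Monday
2160: Tuesday (leap)
2161: Thursday
2162: Friday
2163: Saturday
2164: Sunday (leap)
2165: Tuesday
2166: Wednesday
2167: Thursday
2168: Friday (leap)
2169: Sunday
2170: Monday
2171: Tuesday
2172: Wednesday (leap)
2172 begins on a Wednesday and is a leap year.

2172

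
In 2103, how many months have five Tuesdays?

4

A month of length L has five Tuesdays iff its first Tuesday is on day ≤ L−28 (so day 1–3 in a 31-day month, 1–2 in a 30-day month, day 1 in a leap February).
Checking each month of 2103: Jan starts Mon (31d) ✓; Feb starts Thu (28d); Mar starts Thu (31d); Apr starts Sun (30d); May starts Tue (31d) ✓; Jun starts Fri (30d); Jul starts Sun (31d) ✓; Aug starts Wed (31d); Sep starts Sat (30d); Oct starts Mon (31d) ✓; Nov starts Thu (30d); Dec starts Sat (31d).
Five-Tuesday months: January, May, July, October → 4.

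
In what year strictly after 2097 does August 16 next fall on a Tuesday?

From one year to the next, a fixed date's weekday advances by 1, or by 2 when a Feb 29 lies between the two dates.
2097: August 16 is Friday.
2098: Saturday (+1)
2099: Sunday (+1)
2100: Monday (+1)
2101: Tuesday (+1)
August 16 falls on a Tuesday in 2101.

2101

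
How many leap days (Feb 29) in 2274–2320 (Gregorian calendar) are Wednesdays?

1

Leap years in 2274–2320: 11 of them.
Feb 29 weekday advances by 5 (mod 7) from one leap year to the next four years later (or differs when a century non-leap intervenes).
Leap-day weekdays: 2276:Tue 2280:Sun 2284:Fri 2288:Wed✓ 2292:Mon 2296:Sat 2304:Mon 2308:Sat 2312:Thu 2316:Tue 2320:Sun
Wednesday: 2288 → 1.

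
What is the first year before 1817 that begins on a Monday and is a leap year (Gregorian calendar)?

1816

Jan 1 advances by 2 weekdays after a leap year and by 1 after a common year.
1817: Jan 1 is Wednesday.
1816: Monday (leap)
1816 begins on a Monday and is a leap year.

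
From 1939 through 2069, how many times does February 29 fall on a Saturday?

4

Leap years in 1939–2069: 33 of them.
Feb 29 weekday advances by 5 (mod 7) from one leap year to the next four years later (or differs when a century non-leap intervenes).
Leap-day weekdays: 1940:Thu 1944:Tue 1948:Sun 1952:Fri 1956:Wed 1960:Mon 1964:Sat✓ 1968:Thu 1972:Tue 1976:Sun 1980:Fri 1984:Wed 1988:Mon …(7 more)… 2020:Sat✓ 2024:Thu 2028:Tue 2032:Sun 2036:Fri 2040:Wed 2044:Mon 2048:Sat✓ 2052:Thu 2056:Tue 2060:Sun 2064:Fri 2068:Wed
Saturday: 1964, 1992, 2020, 2048 → 4.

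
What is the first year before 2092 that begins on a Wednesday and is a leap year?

2076

Jan 1 advances by 2 weekdays after a leap year and by 1 after a common year.
2092: Jan 1 is Tuesday (leap).
2091: Monday
2090: Sunday
2089: Saturday
2088: Thursday (leap)
2087: Wednesday
2086: Tuesday
2085: Monday
2084: Saturday (leap)
2083: Friday
2082: Thursday
2081: Wednesday
2080: Monday (leap)
2079: Sunday
2078: Saturday
2077: Friday
2076: Wednesday (leap)
2076 begins on a Wednesday and is a leap year.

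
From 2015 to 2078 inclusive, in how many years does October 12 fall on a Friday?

9

Track October 12's weekday year by year (advancing +1, or +2 across a Feb 29):
  2015: Mon  2016: Wed (+2)  2017: Thu (+1)  2018: Fri (+1) ✓  2019: Sat (+1)
  2020: Mon (+2)  2021: Tue (+1)  2022: Wed (+1)  2023: Thu (+1)  2024: Sat (+2)
  2025: Sun (+1)  2026: Mon (+1)  2027: Tue (+1)  2028: Thu (+2)  … (36 more years) …
  2065: Mon (+1)  2066: Tue (+1)  2067: Wed (+1)  2068: Fri (+2) ✓  2069: Sat (+1)
  2070: Sun (+1)  2071: Mon (+1)  2072: Wed (+2)  2073: Thu (+1)  2074: Fri (+1) ✓
  2075: Sat (+1)  2076: Mon (+2)  2077: Tue (+1)  2078: Wed (+1)
Friday years: 2018, 2029, 2035, 2040, 2046, 2057, 2063, 2068, 2074 — 9 in total.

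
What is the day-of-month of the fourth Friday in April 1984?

April 1, 1984 is a Sunday, so the first Friday is the 6th.
The fourth Friday is 6 + 21 = 27.

27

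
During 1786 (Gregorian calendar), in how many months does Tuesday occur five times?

4

A month of length L has five Tuesdays iff its first Tuesday is on day ≤ L−28 (so day 1–3 in a 31-day month, 1–2 in a 30-day month, day 1 in a leap February).
Checking each month of 1786: Jan starts Sun (31d) ✓; Feb starts Wed (28d); Mar starts Wed (31d); Apr starts Sat (30d); May starts Mon (31d) ✓; Jun starts Thu (30d); Jul starts Sat (31d); Aug starts Tue (31d) ✓; Sep starts Fri (30d); Oct starts Sun (31d) ✓; Nov starts Wed (30d); Dec starts Fri (31d).
Five-Tuesday months: January, May, August, October → 4.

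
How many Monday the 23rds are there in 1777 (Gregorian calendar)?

Check the 23rd of each month of 1777: Jan 23: Thu, Feb 23: Sun, Mar 23: Sun, Apr 23: Wed, May 23: Fri, Jun 23: Mon, Jul 23: Wed, Aug 23: Sat, Sep 23: Tue, Oct 23: Thu, Nov 23: Sun, Dec 23: Tue.
Monday occurs in June — 1 month.

1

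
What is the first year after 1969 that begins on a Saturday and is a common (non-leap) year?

1977

Jan 1 advances by 2 weekdays after a leap year and by 1 after a common year.
1969: Jan 1 is Wednesday.
1970: Thursday
1971: Friday
1972: Saturday (leap)
1973: Monday
1974: Tuesday
1975: Wednesday
1976: Thursday (leap)
1977: Saturday
1977 begins on a Saturday and is a common year.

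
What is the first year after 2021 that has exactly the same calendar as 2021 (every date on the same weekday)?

2027

Two years share a calendar iff Jan 1 falls on the same weekday and both are leap or both are common. 2021: Jan 1 is Friday, common year.
2022: Jan 1 Saturday, common
2023: Jan 1 Sunday, common
2024: Jan 1 Monday, leap
2025: Jan 1 Wednesday, common
2026: Jan 1 Thursday, common
2027: Jan 1 Friday, common
2027 matches on both conditions.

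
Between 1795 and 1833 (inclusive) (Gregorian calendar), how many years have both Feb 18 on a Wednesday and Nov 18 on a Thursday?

1

Check each year's weekday for Feb 18 and Nov 18:
  1795: Wed/Wed  1796: Thu/Fri  1797: Sat/Sat  1798: Sun/Sun  1799: Mon/Mon  1800: Tue/Tue  1801: Wed/Wed  1802: Thu/Thu  1803: Fri/Fri  1804: Sat/Sun  1805: Mon/Mon  1806: Tue/Tue  1807: Wed/Wed  1808: Thu/Fri  …(11 more)…  1820: Fri/Sat  1821: Sun/Sun  1822: Mon/Mon  1823: Tue/Tue  1824: Wed/Thu ✓  1825: Fri/Fri  1826: Sat/Sat  1827: Sun/Sun  1828: Mon/Tue  1829: Wed/Wed  1830: Thu/Thu  1831: Fri/Fri  1832: Sat/Sun  1833: Mon/Mon
Both conditions hold in: 1824 — 1.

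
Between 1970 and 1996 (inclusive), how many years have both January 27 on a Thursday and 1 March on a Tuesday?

Check each year's weekday for January 27 and 1 March:
  1970: Tue/Sun  1971: Wed/Mon  1972: Thu/Wed  1973: Sat/Thu  1974: Sun/Fri  1975: Mon/Sat  1976: Tue/Mon  1977: Thu/Tue ✓  1978: Fri/Wed  1979: Sat/Thu  1980: Sun/Sat  1981: Tue/Sun  1982: Wed/Mon  1983: Thu/Tue ✓  1984: Fri/Thu  1985: Sun/Fri  1986: Mon/Sat  1987: Tue/Sun  1988: Wed/Tue  1989: Fri/Wed  1990: Sat/Thu  1991: Sun/Fri  1992: Mon/Sun  1993: Wed/Mon  1994: Thu/Tue ✓  1995: Fri/Wed  1996: Sat/Fri
Both conditions hold in: 1977, 1983, 1994 — 3.

3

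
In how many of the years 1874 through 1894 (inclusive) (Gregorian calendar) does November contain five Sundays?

6

November has 30 days; it has five Sundays when Sunday falls among the first (month-length − 28) days — i.e. when November 1 is one of Sunday/Saturday.
November 1 by year: 1874:Sun✓ 1875:Mon 1876:Wed 1877:Thu 1878:Fri 1879:Sat✓ 1880:Mon 1881:Tue 1882:Wed 1883:Thu 1884:Sat✓ 1885:Sun✓ 1886:Mon 1887:Tue 1888:Thu 1889:Fri 1890:Sat✓ 1891:Sun✓ 1892:Tue 1893:Wed 1894:Thu
Years with five Sundays: 1874, 1879, 1884, 1885, 1890, 1891 → 6.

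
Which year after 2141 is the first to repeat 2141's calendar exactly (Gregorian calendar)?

2147

Two years share a calendar iff Jan 1 falls on the same weekday and both are leap or both are common. 2141: Jan 1 is Sunday, common year.
2142: Jan 1 Monday, common
2143: Jan 1 Tuesday, common
2144: Jan 1 Wednesday, leap
2145: Jan 1 Friday, common
2146: Jan 1 Saturday, common
2147: Jan 1 Sunday, common
2147 matches on both conditions.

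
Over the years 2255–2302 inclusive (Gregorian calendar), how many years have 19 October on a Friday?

8

Track 19 October's weekday year by year (advancing +1, or +2 across a Feb 29):
  2255: Fri ✓  2256: Sun (+2)  2257: Mon (+1)  2258: Tue (+1)  2259: Wed (+1)
  2260: Fri (+2) ✓  2261: Sat (+1)  2262: Sun (+1)  2263: Mon (+1)  2264: Wed (+2)
  2265: Thu (+1)  2266: Fri (+1) ✓  2267: Sat (+1)  2268: Mon (+2)  … (20 more years) …
  2289: Sat (+1)  2290: Sun (+1)  2291: Mon (+1)  2292: Wed (+2)  2293: Thu (+1)
  2294: Fri (+1) ✓  2295: Sat (+1)  2296: Mon (+2)  2297: Tue (+1)  2298: Wed (+1)
  2299: Thu (+1)  2300: Fri (+1) ✓  2301: Sat (+1)  2302: Sun (+1)
Friday years: 2255, 2260, 2266, 2277, 2283, 2288, 2294, 2300 — 8 in total.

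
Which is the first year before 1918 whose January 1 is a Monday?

Jan 1 advances by 2 weekdays after a leap year and by 1 after a common year.
1918: Jan 1 is Tuesday.
1917: Monday
1917 begins on a Monday

1917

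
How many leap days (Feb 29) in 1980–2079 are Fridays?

4

Leap years in 1980–2079: 25 of them.
Feb 29 weekday advances by 5 (mod 7) from one leap year to the next four years later (or differs when a century non-leap intervenes).
Leap-day weekdays: 1980:Fri✓ 1984:Wed 1988:Mon 1992:Sat 1996:Thu 2000:Tue 2004:Sun 2008:Fri✓ 2012:Wed 2016:Mon 2020:Sat 2024:Thu 2028:Tue 2032:Sun 2036:Fri✓ 2040:Wed 2044:Mon 2048:Sat 2052:Thu 2056:Tue 2060:Sun 2064:Fri✓ 2068:Wed 2072:Mon 2076:Sat
Friday: 1980, 2008, 2036, 2064 → 4.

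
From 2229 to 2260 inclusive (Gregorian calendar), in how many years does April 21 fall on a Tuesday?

5

Track April 21's weekday year by year (advancing +1, or +2 across a Feb 29):
  2229: Tue ✓  2230: Wed (+1)  2231: Thu (+1)  2232: Sat (+2)  2233: Sun (+1)
  2234: Mon (+1)  2235: Tue (+1) ✓  2236: Thu (+2)  2237: Fri (+1)  2238: Sat (+1)
  2239: Sun (+1)  2240: Tue (+2) ✓  2241: Wed (+1)  2242: Thu (+1)  … (4 more years) …
  2247: Wed (+1)  2248: Fri (+2)  2249: Sat (+1)  2250: Sun (+1)  2251: Mon (+1)
  2252: Wed (+2)  2253: Thu (+1)  2254: Fri (+1)  2255: Sat (+1)  2256: Mon (+2)
  2257: Tue (+1) ✓  2258: Wed (+1)  2259: Thu (+1)  2260: Sat (+2)
Tuesday years: 2229, 2235, 2240, 2246, 2257 — 5 in total.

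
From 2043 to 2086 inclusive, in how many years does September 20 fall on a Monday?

Track September 20's weekday year by year (advancing +1, or +2 across a Feb 29):
  2043: Sun  2044: Tue (+2)  2045: Wed (+1)  2046: Thu (+1)  2047: Fri (+1)
  2048: Sun (+2)  2049: Mon (+1) ✓  2050: Tue (+1)  2051: Wed (+1)  2052: Fri (+2)
  2053: Sat (+1)  2054: Sun (+1)  2055: Mon (+1) ✓  2056: Wed (+2)  … (16 more years) …
  2073: Wed (+1)  2074: Thu (+1)  2075: Fri (+1)  2076: Sun (+2)  2077: Mon (+1) ✓
  2078: Tue (+1)  2079: Wed (+1)  2080: Fri (+2)  2081: Sat (+1)  2082: Sun (+1)
  2083: Mon (+1) ✓  2084: Wed (+2)  2085: Thu (+1)  2086: Fri (+1)
Monday years: 2049, 2055, 2060, 2066, 2077, 2083 — 6 in total.

6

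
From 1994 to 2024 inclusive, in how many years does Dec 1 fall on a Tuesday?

4

Track Dec 1's weekday year by year (advancing +1, or +2 across a Feb 29):
  1994: Thu  1995: Fri (+1)  1996: Sun (+2)  1997: Mon (+1)  1998: Tue (+1) ✓
  1999: Wed (+1)  2000: Fri (+2)  2001: Sat (+1)  2002: Sun (+1)  2003: Mon (+1)
  2004: Wed (+2)  2005: Thu (+1)  2006: Fri (+1)  2007: Sat (+1)  … (3 more years) …
  2011: Thu (+1)  2012: Sat (+2)  2013: Sun (+1)  2014: Mon (+1)  2015: Tue (+1) ✓
  2016: Thu (+2)  2017: Fri (+1)  2018: Sat (+1)  2019: Sun (+1)  2020: Tue (+2) ✓
  2021: Wed (+1)  2022: Thu (+1)  2023: Fri (+1)  2024: Sun (+2)
Tuesday years: 1998, 2009, 2015, 2020 — 4 in total.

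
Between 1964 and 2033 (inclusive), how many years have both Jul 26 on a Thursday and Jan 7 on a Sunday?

Check each year's weekday for Jul 26 and Jan 7:
  1964: Sun/Tue  1965: Mon/Thu  1966: Tue/Fri  1967: Wed/Sat  1968: Fri/Sun  1969: Sat/Tue  1970: Sun/Wed  1971: Mon/Thu  1972: Wed/Fri  1973: Thu/Sun ✓  1974: Fri/Mon  1975: Sat/Tue  1976: Mon/Wed  1977: Tue/Fri  …(42 more)…  2020: Sun/Tue  2021: Mon/Thu  2022: Tue/Fri  2023: Wed/Sat  2024: Fri/Sun  2025: Sat/Tue  2026: Sun/Wed  2027: Mon/Thu  2028: Wed/Fri  2029: Thu/Sun ✓  2030: Fri/Mon  2031: Sat/Tue  2032: Mon/Wed  2033: Tue/Fri
Both conditions hold in: 1973, 1979, 1990, 2001, 2007, 2018, 2029 — 7.

7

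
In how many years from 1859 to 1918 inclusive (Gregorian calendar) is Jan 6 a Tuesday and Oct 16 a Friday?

Check each year's weekday for Jan 6 and Oct 16:
  1859: Thu/Sun  1860: Fri/Tue  1861: Sun/Wed  1862: Mon/Thu  1863: Tue/Fri ✓  1864: Wed/Sun  1865: Fri/Mon  1866: Sat/Tue  1867: Sun/Wed  1868: Mon/Fri  1869: Wed/Sat  1870: Thu/Sun  1871: Fri/Mon  1872: Sat/Wed  …(32 more)…  1905: Fri/Mon  1906: Sat/Tue  1907: Sun/Wed  1908: Mon/Fri  1909: Wed/Sat  1910: Thu/Sun  1911: Fri/Mon  1912: Sat/Wed  1913: Mon/Thu  1914: Tue/Fri ✓  1915: Wed/Sat  1916: Thu/Mon  1917: Sat/Tue  1918: Sun/Wed
Both conditions hold in: 1863, 1874, 1885, 1891, 1903, 1914 — 6.

6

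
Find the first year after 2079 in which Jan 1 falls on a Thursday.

Jan 1 advances by 2 weekdays after a leap year and by 1 after a common year.
2079: Jan 1 is Sunday.
2080: Monday (leap)
2081: Wednesday
2082: Thursday
2082 begins on a Thursday

2082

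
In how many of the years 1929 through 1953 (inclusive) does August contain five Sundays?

August has 31 days; it has five Sundays when Sunday falls among the first (month-length − 28) days — i.e. when August 1 is one of Sunday/Saturday/Friday.
August 1 by year: 1929:Thu 1930:Fri✓ 1931:Sat✓ 1932:Mon 1933:Tue 1934:Wed 1935:Thu 1936:Sat✓ 1937:Sun✓ 1938:Mon 1939:Tue 1940:Thu 1941:Fri✓ 1942:Sat✓ 1943:Sun✓ 1944:Tue 1945:Wed 1946:Thu 1947:Fri✓ 1948:Sun✓ 1949:Mon 1950:Tue 1951:Wed 1952:Fri✓ 1953:Sat✓
Years with five Sundays: 1930, 1931, 1936, 1937, 1941, 1942, 1943, 1947, 1948, 1952, 1953 → 11.

11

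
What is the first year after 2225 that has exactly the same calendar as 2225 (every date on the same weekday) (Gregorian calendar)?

Two years share a calendar iff Jan 1 falls on the same weekday and both are leap or both are common. 2225: Jan 1 is Saturday, common year.
2226: Jan 1 Sunday, common
2227: Jan 1 Monday, common
2228: Jan 1 Tuesday, leap
2229: Jan 1 Thursday, common
2230: Jan 1 Friday, common
2231: Jan 1 Saturday, common
2231 matches on both conditions.

2231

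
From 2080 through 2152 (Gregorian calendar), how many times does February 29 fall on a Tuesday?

Leap years in 2080–2152: 18 of them.
Feb 29 weekday advances by 5 (mod 7) from one leap year to the next four years later (or differs when a century non-leap intervenes).
Leap-day weekdays: 2080:Thu 2084:Tue✓ 2088:Sun 2092:Fri 2096:Wed 2104:Fri 2108:Wed 2112:Mon 2116:Sat 2120:Thu 2124:Tue✓ 2128:Sun 2132:Fri 2136:Wed 2140:Mon 2144:Sat 2148:Thu 2152:Tue✓
Tuesday: 2084, 2124, 2152 → 3.

3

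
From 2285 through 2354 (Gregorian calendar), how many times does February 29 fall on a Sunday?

Leap years in 2285–2354: 16 of them.
Feb 29 weekday advances by 5 (mod 7) from one leap year to the next four years later (or differs when a century non-leap intervenes).
Leap-day weekdays: 2288:Wed 2292:Mon 2296:Sat 2304:Mon 2308:Sat 2312:Thu 2316:Tue 2320:Sun✓ 2324:Fri 2328:Wed 2332:Mon 2336:Sat 2340:Thu 2344:Tue 2348:Sun✓ 2352:Fri
Sunday: 2320, 2348 → 2.

2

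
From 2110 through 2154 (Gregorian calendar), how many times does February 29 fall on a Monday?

2

Leap years in 2110–2154: 11 of them.
Feb 29 weekday advances by 5 (mod 7) from one leap year to the next four years later (or differs when a century non-leap intervenes).
Leap-day weekdays: 2112:Mon✓ 2116:Sat 2120:Thu 2124:Tue 2128:Sun 2132:Fri 2136:Wed 2140:Mon✓ 2144:Sat 2148:Thu 2152:Tue
Monday: 2112, 2140 → 2.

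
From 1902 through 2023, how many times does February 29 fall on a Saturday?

Leap years in 1902–2023: 30 of them.
Feb 29 weekday advances by 5 (mod 7) from one leap year to the next four years later (or differs when a century non-leap intervenes).
Leap-day weekdays: 1904:Mon 1908:Sat✓ 1912:Thu 1916:Tue 1920:Sun 1924:Fri 1928:Wed 1932:Mon 1936:Sat✓ 1940:Thu 1944:Tue 1948:Sun 1952:Fri …(4 more)… 1972:Tue 1976:Sun 1980:Fri 1984:Wed 1988:Mon 1992:Sat✓ 1996:Thu 2000:Tue 2004:Sun 2008:Fri 2012:Wed 2016:Mon 2020:Sat✓
Saturday: 1908, 1936, 1964, 1992, 2020 → 5.

5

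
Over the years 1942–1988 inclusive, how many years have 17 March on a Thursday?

Track 17 March's weekday year by year (advancing +1, or +2 across a Feb 29):
  1942: Tue  1943: Wed (+1)  1944: Fri (+2)  1945: Sat (+1)  1946: Sun (+1)
  1947: Mon (+1)  1948: Wed (+2)  1949: Thu (+1) ✓  1950: Fri (+1)  1951: Sat (+1)
  1952: Mon (+2)  1953: Tue (+1)  1954: Wed (+1)  1955: Thu (+1) ✓  … (19 more years) …
  1975: Mon (+1)  1976: Wed (+2)  1977: Thu (+1) ✓  1978: Fri (+1)  1979: Sat (+1)
  1980: Mon (+2)  1981: Tue (+1)  1982: Wed (+1)  1983: Thu (+1) ✓  1984: Sat (+2)
  1985: Sun (+1)  1986: Mon (+1)  1987: Tue (+1)  1988: Thu (+2) ✓
Thursday years: 1949, 1955, 1960, 1966, 1977, 1983, 1988 — 7 in total.

7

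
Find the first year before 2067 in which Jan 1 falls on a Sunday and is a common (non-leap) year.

2062

Jan 1 advances by 2 weekdays after a leap year and by 1 after a common year.
2067: Jan 1 is Saturday.
2066: Friday
2065: Thursday
2064: Tuesday (leap)
2063: Monday
2062: Sunday
2062 begins on a Sunday and is a common year.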